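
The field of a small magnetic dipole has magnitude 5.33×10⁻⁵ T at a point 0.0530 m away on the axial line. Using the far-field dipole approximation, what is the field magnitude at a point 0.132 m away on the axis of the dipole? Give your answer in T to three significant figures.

Dipole fields scale as 1/r³ in the far field; the geometry is the same at both points.
B₂ = B₁ · (r₁/r₂)³ = 5.33×10⁻⁵ · (0.0530/0.132)³.
(r₁/r₂)³ = (0.4015)³ = 0.06473.
B₂ ≈ 3.450×10⁻⁶ T.

B ≈ 3.45×10⁻⁶ T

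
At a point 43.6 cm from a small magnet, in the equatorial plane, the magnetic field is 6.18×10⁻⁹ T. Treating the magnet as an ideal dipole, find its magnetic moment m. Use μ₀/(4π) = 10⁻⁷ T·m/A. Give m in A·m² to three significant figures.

In the equatorial plane B = (μ₀/4π)·m/r³, so m = Br³·4π/(μ₀).
m = (6.18×10⁻⁹)·(0.436)³ / (10⁻⁷) = 0.005122 A·m².

m ≈ 0.00512 A·m²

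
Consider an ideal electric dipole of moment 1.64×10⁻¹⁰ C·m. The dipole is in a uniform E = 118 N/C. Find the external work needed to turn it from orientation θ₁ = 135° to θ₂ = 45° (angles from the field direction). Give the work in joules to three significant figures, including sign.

W ≈ -2.74×10⁻⁸ J

W_ext = ΔU = U(θ₂) − U(θ₁) = −pE cosθ₂ − (−pE cosθ₁) = pE(cosθ₁ − cosθ₂).
W = (1.64×10⁻¹⁰)(118)·(cos135° − cos45°) = (1.935×10⁻⁸)·(-1.4142) = -2.737×10⁻⁸ J.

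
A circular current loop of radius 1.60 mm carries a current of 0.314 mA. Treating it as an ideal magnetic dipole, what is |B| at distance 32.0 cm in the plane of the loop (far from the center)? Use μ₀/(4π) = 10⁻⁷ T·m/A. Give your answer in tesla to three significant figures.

B ≈ 7.71×10⁻¹⁵ T

Magnetic moment m = IA = Iπa² = (3.14×10⁻⁴)·π·(0.00160)² = 2.525×10⁻⁹ A·m².
In the equatorial plane B = (μ₀/4π)·m/r³ (half the axial value).
B = (10⁻⁷)·(2.525×10⁻⁹) / (0.320)³ = 7.706×10⁻¹⁵ T.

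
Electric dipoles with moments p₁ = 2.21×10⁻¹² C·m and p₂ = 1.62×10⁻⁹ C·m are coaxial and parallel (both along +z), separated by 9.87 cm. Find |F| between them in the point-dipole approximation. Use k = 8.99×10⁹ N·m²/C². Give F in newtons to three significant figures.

On-axis field of dipole 1 at distance r: E = 2kp₁/r³. Force on dipole 2 is F = p₂·dE/dr (gradient along axis).
dE/dr = −6kp₁/r⁴, so |F| = 6kp₁p₂/r⁴ (attractive for aligned moments).
F = 6(8.99×10⁹)(2.21×10⁻¹²)(1.62×10⁻⁹)/(0.0987)⁴ = 2.035×10⁻⁶ N.

F ≈ 2.03×10⁻⁶ N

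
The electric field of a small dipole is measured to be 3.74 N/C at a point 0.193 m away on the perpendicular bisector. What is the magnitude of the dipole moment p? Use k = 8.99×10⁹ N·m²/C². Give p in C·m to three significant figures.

p ≈ 2.99×10⁻¹² C·m

In the equatorial plane E = kp/r³, so p = Er³/(k).
p = (3.74)·(0.193)³ / (8.99×10⁹) = 2.991×10⁻¹² C·m.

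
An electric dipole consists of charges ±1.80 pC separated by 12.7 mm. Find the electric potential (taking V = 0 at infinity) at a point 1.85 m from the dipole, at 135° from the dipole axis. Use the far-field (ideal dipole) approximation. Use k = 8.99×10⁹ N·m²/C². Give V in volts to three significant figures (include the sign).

Dipole moment p = qd = (1.80×10⁻¹² C)(0.0127 m) = 2.286×10⁻¹⁴ C·m.
The dipole potential is V = kp cosθ / r².
V = (8.99×10⁹)(2.286×10⁻¹⁴)·cos135° / (1.85)² = -4.246×10⁻⁵ V.

V ≈ -4.25×10⁻⁵ V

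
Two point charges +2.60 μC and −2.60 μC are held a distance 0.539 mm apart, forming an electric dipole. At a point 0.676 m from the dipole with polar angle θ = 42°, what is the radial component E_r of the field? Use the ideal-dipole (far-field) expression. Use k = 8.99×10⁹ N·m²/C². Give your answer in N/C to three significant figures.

E_r ≈ 60.6 N/C

Dipole moment p = qd = (2.60×10⁻⁶ C)(5.39×10⁻⁴ m) = 1.401×10⁻⁹ C·m.
For a dipole, E_r = (2kp cosθ)/r³.
kp/r³ = (8.99×10⁹)(1.401×10⁻⁹)/(0.676)³ = 40.77 N/C.
E_r = 2·40.77·cos42° = 60.60 N/C.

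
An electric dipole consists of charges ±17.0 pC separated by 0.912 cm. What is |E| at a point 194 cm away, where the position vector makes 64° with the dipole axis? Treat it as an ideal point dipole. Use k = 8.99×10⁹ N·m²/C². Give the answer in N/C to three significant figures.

Dipole moment p = qd = (1.70×10⁻¹¹ C)(0.00912 m) = 1.55×10⁻¹³ C·m.
At angle θ the dipole field magnitude is E = (kp/r³)·√(1 + 3cos²θ).
kp/r³ = (8.99×10⁹)(1.55×10⁻¹³) / (1.94)³ = 1.908×10⁻⁴ N/C.
√(1 + 3cos²64°) = √(1 + 3·0.1922) = √1.5765 ≈ 1.2556.
E ≈ 1.908×10⁻⁴ × 1.256 = 2.396×10⁻⁴ N/C.

E ≈ 2.40×10⁻⁴ N/C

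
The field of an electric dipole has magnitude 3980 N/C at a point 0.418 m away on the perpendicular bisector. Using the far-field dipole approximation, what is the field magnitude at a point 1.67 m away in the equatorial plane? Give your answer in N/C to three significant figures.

Dipole fields scale as 1/r³ in the far field; the geometry is the same at both points.
E₂ = E₁ · (r₁/r₂)³ = 3980 · (0.418/1.67)³.
(r₁/r₂)³ = (0.2503)³ = 0.01568.
E₂ ≈ 62.41 N/C.

E ≈ 62.4 N/C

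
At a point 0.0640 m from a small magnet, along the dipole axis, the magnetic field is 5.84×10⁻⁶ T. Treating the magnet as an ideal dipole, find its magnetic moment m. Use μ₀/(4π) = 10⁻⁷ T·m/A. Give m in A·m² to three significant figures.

On axis B = (μ₀/4π)·2m/r³, so m = Br³·4π/(μ₀·2).
m = (5.84×10⁻⁶)·(0.0640)³ / (2·10⁻⁷) = 0.007655 A·m².

m ≈ 0.00765 A·m²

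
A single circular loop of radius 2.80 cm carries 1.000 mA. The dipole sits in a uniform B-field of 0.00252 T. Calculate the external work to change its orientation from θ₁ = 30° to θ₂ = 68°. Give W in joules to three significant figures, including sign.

Magnetic moment m = IA = Iπa² = (0.00100)·π·(0.0280)² = 2.463×10⁻⁶ A·m².
W_ext = ΔU = −mB cosθ₂ + mB cosθ₁ = mB(cosθ₁ − cosθ₂).
W = (2.463×10⁻⁶)(0.00252)·(cos30° − cos68°) = (6.207×10⁻⁹)·(+0.4914) = 3.050×10⁻⁹ J.

W ≈ 3.05×10⁻⁹ J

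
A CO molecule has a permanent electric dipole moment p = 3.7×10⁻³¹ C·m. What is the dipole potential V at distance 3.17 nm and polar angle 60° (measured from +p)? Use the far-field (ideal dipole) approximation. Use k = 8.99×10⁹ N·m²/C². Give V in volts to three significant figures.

V ≈ 1.66×10⁻⁴ V

The dipole potential is V = kp cosθ / r².
V = (8.99×10⁹)(3.70×10⁻³¹)·cos60° / (3.17×10⁻⁹)² = 1.655×10⁻⁴ V.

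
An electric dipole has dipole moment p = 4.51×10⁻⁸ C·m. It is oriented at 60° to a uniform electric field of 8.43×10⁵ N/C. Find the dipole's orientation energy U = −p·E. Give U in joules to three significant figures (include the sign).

U ≈ -0.0190 J

U = −p·E = −pE cosθ.
U = −(4.51×10⁻⁸)(8.43×10⁵)·cos60° = -0.01901 J.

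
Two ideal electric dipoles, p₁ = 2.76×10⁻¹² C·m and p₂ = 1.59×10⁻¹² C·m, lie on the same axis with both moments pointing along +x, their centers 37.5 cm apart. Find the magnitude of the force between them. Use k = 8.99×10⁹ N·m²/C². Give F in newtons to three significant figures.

F ≈ 1.20×10⁻¹¹ N

On-axis field of dipole 1 at distance r: E = 2kp₁/r³. Force on dipole 2 is F = p₂·dE/dr (gradient along axis).
dE/dr = −6kp₁/r⁴, so |F| = 6kp₁p₂/r⁴ (attractive for aligned moments).
F = 6(8.99×10⁹)(2.76×10⁻¹²)(1.59×10⁻¹²)/(0.375)⁴ = 1.197×10⁻¹¹ N.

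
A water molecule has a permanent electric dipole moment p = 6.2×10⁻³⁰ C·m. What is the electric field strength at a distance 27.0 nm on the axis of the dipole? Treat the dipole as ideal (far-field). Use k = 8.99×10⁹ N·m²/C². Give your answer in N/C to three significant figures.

E ≈ 5660 N/C

On the dipole axis E = 2kp/r³.
E = 2·(8.99×10⁹)(6.20×10⁻³⁰) / (2.70×10⁻⁸)³ = 5664 N/C.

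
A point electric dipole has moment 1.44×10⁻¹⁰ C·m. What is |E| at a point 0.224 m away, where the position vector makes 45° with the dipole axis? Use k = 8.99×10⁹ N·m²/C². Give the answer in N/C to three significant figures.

E ≈ 182 N/C

At angle θ the dipole field magnitude is E = (kp/r³)·√(1 + 3cos²θ).
kp/r³ = (8.99×10⁹)(1.44×10⁻¹⁰) / (0.224)³ = 115.2 N/C.
√(1 + 3cos²45°) = √(1 + 3·0.5000) = √2.5000 ≈ 1.5811.
E ≈ 115.2 × 1.581 = 182.1 N/C.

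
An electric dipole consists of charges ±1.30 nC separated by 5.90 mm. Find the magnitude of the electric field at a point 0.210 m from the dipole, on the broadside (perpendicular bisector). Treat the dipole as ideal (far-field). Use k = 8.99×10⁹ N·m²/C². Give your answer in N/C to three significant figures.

Dipole moment p = qd = (1.30×10⁻⁹ C)(0.00590 m) = 7.67×10⁻¹² C·m.
On the perpendicular bisector E = kp/r³ (half the axial value at the same distance).
E = (8.99×10⁹)(7.67×10⁻¹²) / (0.210)³ = 7.446 N/C.

E ≈ 7.45 N/C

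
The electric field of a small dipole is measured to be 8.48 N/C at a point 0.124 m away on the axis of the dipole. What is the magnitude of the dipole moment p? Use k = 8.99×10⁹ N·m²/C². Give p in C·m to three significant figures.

On axis E = 2kp/r³, so p = Er³/(2k).
p = (8.48)·(0.124)³ / (2·8.99×10⁹) = 8.992×10⁻¹³ C·m.

p ≈ 8.99×10⁻¹³ C·m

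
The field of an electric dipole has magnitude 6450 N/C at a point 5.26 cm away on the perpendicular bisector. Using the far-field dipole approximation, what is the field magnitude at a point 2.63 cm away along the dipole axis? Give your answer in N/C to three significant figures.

E ≈ 1.03×10⁵ N/C

Dipole fields scale as 1/r³ in the far field.
The axial field is twice the equatorial field at the same r, so the geometry factor is 2/1.
E₂ = E₁ · (2/1) · (r₁/r₂)³ = 6450 · 2 · (5.26/2.63)³.
(r₁/r₂)³ = (2)³ = 8.
E₂ ≈ 1.032×10⁵ N/C.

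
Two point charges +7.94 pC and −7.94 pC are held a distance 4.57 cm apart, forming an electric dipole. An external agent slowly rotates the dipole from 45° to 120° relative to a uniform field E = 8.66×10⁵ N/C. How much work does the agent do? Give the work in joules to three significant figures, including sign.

W ≈ 3.79×10⁻⁷ J

Dipole moment p = qd = (7.94×10⁻¹² C)(0.0457 m) = 3.629×10⁻¹³ C·m.
W_ext = ΔU = U(θ₂) − U(θ₁) = −pE cosθ₂ − (−pE cosθ₁) = pE(cosθ₁ − cosθ₂).
W = (3.629×10⁻¹³)(8.66×10⁵)·(cos45° − cos120°) = (3.143×10⁻⁷)·(+1.2071) = 3.794×10⁻⁷ J.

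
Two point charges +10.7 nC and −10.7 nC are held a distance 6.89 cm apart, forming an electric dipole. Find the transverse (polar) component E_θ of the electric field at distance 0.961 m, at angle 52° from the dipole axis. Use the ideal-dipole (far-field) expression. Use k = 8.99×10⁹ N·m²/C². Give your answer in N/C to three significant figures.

Dipole moment p = qd = (1.07×10⁻⁸ C)(0.0689 m) = 7.372×10⁻¹⁰ C·m.
For a dipole, E_θ = (kp sinθ)/r³.
kp/r³ = (8.99×10⁹)(7.372×10⁻¹⁰)/(0.961)³ = 7.467 N/C.
E_θ = 7.467·sin52° = 5.884 N/C.

E_θ ≈ 5.88 N/C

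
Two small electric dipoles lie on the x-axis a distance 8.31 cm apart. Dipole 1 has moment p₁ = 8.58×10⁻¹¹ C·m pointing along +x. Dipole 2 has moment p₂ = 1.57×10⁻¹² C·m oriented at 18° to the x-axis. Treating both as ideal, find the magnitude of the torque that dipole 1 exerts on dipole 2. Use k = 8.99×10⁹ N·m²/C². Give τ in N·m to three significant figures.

The second dipole sits on the axis of the first, so the field there is axial: E₁ = 2kp₁/r³ along +x.
E₁ = 2(8.99×10⁹)(8.58×10⁻¹¹)/(0.0831)³ = 2688 N/C.
Torque on the second dipole: τ = p₂ E₁ sinθ.
τ = (1.57×10⁻¹²)(2688)·sin18° = 1.304×10⁻⁹ N·m.

τ ≈ 1.30×10⁻⁹ N·m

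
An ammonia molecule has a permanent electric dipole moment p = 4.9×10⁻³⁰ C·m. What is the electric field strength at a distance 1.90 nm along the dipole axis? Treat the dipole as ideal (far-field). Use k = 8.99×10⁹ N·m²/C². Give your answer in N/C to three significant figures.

E ≈ 1.28×10⁷ N/C

On the dipole axis E = 2kp/r³.
E = 2·(8.99×10⁹)(4.90×10⁻³⁰) / (1.90×10⁻⁹)³ = 1.284×10⁷ N/C.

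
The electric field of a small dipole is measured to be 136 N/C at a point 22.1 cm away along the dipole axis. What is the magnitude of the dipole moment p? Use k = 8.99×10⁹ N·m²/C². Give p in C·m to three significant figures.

p ≈ 8.16×10⁻¹¹ C·m

On axis E = 2kp/r³, so p = Er³/(2k).
p = (136)·(0.221)³ / (2·8.99×10⁹) = 8.164×10⁻¹¹ C·m.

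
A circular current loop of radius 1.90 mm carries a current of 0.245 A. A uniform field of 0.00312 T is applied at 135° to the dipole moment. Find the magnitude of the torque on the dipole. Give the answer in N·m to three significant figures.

Magnetic moment m = IA = Iπa² = (0.245)·π·(0.00190)² = 2.779×10⁻⁶ A·m².
Torque on a magnetic dipole: τ = mB sinθ.
τ = (2.779×10⁻⁶)(0.00312)·sin135° = 6.131×10⁻⁹ N·m.

τ ≈ 6.13×10⁻⁹ N·m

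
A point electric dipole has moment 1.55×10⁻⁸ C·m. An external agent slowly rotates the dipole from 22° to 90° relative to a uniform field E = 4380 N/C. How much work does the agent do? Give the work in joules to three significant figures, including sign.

W_ext = ΔU = U(θ₂) − U(θ₁) = −pE cosθ₂ − (−pE cosθ₁) = pE(cosθ₁ − cosθ₂).
W = (1.55×10⁻⁸)(4380)·(cos22° − cos90°) = (6.789×10⁻⁵)·(+0.9272) = 6.295×10⁻⁵ J.

W ≈ 6.29×10⁻⁵ J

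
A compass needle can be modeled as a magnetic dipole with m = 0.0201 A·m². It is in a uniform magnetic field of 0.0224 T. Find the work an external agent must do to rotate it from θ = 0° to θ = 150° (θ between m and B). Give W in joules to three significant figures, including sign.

W_ext = ΔU = −mB cosθ₂ + mB cosθ₁ = mB(cosθ₁ − cosθ₂).
W = (0.0201)(0.0224)·(cos0° − cos150°) = (4.502×10⁻⁴)·(+1.8660) = 8.402×10⁻⁴ J.

W ≈ 8.40×10⁻⁴ J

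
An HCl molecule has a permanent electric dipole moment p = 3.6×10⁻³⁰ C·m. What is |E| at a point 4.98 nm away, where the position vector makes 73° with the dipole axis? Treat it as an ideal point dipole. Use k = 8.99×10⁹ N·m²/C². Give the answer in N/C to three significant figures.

E ≈ 2.94×10⁵ N/C

At angle θ the dipole field magnitude is E = (kp/r³)·√(1 + 3cos²θ).
kp/r³ = (8.99×10⁹)(3.60×10⁻³⁰) / (4.98×10⁻⁹)³ = 2.620×10⁵ N/C.
√(1 + 3cos²73°) = √(1 + 3·0.0855) = √1.2564 ≈ 1.1209.
E ≈ 2.620×10⁵ × 1.121 = 2.937×10⁵ N/C.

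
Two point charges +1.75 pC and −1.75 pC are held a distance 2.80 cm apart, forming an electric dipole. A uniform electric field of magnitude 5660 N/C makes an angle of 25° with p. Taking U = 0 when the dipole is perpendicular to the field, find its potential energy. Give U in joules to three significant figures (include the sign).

U ≈ -2.51×10⁻¹⁰ J

Dipole moment p = qd = (1.75×10⁻¹² C)(0.0280 m) = 4.90×10⁻¹⁴ C·m.
U = −p·E = −pE cosθ.
U = −(4.90×10⁻¹⁴)(5660)·cos25° = -2.514×10⁻¹⁰ J.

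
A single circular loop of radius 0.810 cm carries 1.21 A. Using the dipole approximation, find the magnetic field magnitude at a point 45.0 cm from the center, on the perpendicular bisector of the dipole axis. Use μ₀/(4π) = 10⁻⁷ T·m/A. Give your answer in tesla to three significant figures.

B ≈ 2.74×10⁻¹⁰ T

Magnetic moment m = IA = Iπa² = (1.21)·π·(0.00810)² = 2.494×10⁻⁴ A·m².
In the equatorial plane B = (μ₀/4π)·m/r³ (half the axial value).
B = (10⁻⁷)·(2.494×10⁻⁴) / (0.450)³ = 2.737×10⁻¹⁰ T.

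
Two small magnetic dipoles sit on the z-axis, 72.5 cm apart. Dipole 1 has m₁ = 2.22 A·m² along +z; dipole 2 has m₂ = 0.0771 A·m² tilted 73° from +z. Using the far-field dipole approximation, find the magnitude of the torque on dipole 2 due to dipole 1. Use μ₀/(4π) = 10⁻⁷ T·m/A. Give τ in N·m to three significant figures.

τ ≈ 8.59×10⁻⁸ N·m

Dipole B is on the axis of dipole A, so B₁ there is axial: B₁ = (μ₀/4π)·2m₁/r³ along +z.
B₁ = 2(10⁻⁷)(2.22)/(0.725)³ = 1.165×10⁻⁶ T.
τ = m₂ B₁ sinθ.
τ = (0.0771)(1.165×10⁻⁶)·sin73° = 8.591×10⁻⁸ N·m.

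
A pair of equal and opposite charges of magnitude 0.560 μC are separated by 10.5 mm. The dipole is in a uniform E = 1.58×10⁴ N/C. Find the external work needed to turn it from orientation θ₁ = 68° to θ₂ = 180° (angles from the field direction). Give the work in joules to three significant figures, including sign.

Dipole moment p = qd = (5.60×10⁻⁷ C)(0.0105 m) = 5.88×10⁻⁹ C·m.
W_ext = ΔU = U(θ₂) − U(θ₁) = −pE cosθ₂ − (−pE cosθ₁) = pE(cosθ₁ − cosθ₂).
W = (5.88×10⁻⁹)(1.58×10⁴)·(cos68° − cos180°) = (9.290×10⁻⁵)·(+1.3746) = 1.277×10⁻⁴ J.

W ≈ 1.28×10⁻⁴ J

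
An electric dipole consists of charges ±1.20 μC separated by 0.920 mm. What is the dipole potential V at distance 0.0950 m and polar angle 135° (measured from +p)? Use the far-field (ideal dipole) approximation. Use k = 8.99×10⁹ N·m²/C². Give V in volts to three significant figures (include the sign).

Dipole moment p = qd = (1.20×10⁻⁶ C)(9.20×10⁻⁴ m) = 1.104×10⁻⁹ C·m.
The dipole potential is V = kp cosθ / r².
V = (8.99×10⁹)(1.104×10⁻⁹)·cos135° / (0.0950)² = -777.6 V.

V ≈ -778 V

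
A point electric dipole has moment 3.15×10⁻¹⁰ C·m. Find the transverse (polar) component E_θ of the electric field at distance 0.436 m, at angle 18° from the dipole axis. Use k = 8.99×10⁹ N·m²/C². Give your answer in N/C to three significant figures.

E_θ ≈ 10.6 N/C

For a dipole, E_θ = (kp sinθ)/r³.
kp/r³ = (8.99×10⁹)(3.15×10⁻¹⁰)/(0.436)³ = 34.17 N/C.
E_θ = 34.17·sin18° = 10.56 N/C.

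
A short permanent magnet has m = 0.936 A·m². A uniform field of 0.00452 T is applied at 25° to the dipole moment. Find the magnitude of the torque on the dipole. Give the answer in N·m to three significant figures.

Torque on a magnetic dipole: τ = mB sinθ.
τ = (0.936)(0.00452)·sin25° = 0.001788 N·m.

τ ≈ 0.00179 N·m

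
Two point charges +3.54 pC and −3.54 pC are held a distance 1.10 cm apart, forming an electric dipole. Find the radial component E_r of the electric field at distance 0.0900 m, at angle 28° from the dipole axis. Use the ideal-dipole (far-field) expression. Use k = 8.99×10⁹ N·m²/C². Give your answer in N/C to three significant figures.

Dipole moment p = qd = (3.54×10⁻¹² C)(0.0110 m) = 3.894×10⁻¹⁴ C·m.
For a dipole, E_r = (2kp cosθ)/r³.
kp/r³ = (8.99×10⁹)(3.894×10⁻¹⁴)/(0.0900)³ = 0.4802 N/C.
E_r = 2·0.4802·cos28° = 0.8480 N/C.

E_r ≈ 0.848 N/C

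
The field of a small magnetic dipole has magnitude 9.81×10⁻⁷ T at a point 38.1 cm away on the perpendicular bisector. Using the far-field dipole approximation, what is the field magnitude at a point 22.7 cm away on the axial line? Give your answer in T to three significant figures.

B ≈ 9.28×10⁻⁶ T

Dipole fields scale as 1/r³ in the far field.
The axial field is twice the equatorial field at the same r, so the geometry factor is 2/1.
B₂ = B₁ · (2/1) · (r₁/r₂)³ = 9.81×10⁻⁷ · 2 · (38.1/22.7)³.
(r₁/r₂)³ = (1.678)³ = 4.728.
B₂ ≈ 9.277×10⁻⁶ T.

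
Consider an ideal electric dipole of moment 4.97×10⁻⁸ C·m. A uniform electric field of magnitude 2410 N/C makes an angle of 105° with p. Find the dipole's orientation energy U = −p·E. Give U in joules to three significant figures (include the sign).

U ≈ 3.10×10⁻⁵ J

U = −p·E = −pE cosθ.
U = −(4.97×10⁻⁸)(2410)·cos105° = 3.100×10⁻⁵ J.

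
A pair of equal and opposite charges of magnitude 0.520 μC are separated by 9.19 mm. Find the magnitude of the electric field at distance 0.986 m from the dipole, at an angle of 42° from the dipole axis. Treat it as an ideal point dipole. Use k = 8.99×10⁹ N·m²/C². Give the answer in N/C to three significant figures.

Dipole moment p = qd = (5.20×10⁻⁷ C)(0.00919 m) = 4.779×10⁻⁹ C·m.
At angle θ the dipole field magnitude is E = (kp/r³)·√(1 + 3cos²θ).
kp/r³ = (8.99×10⁹)(4.779×10⁻⁹) / (0.986)³ = 44.82 N/C.
√(1 + 3cos²42°) = √(1 + 3·0.5523) = √2.6568 ≈ 1.6300.
E ≈ 44.82 × 1.630 = 73.05 N/C.

E ≈ 73.1 N/C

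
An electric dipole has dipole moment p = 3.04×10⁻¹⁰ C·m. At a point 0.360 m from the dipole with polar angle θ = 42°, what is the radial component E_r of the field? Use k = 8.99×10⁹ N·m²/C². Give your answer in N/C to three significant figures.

For a dipole, E_r = (2kp cosθ)/r³.
kp/r³ = (8.99×10⁹)(3.04×10⁻¹⁰)/(0.360)³ = 58.58 N/C.
E_r = 2·58.58·cos42° = 87.06 N/C.

E_r ≈ 87.1 N/C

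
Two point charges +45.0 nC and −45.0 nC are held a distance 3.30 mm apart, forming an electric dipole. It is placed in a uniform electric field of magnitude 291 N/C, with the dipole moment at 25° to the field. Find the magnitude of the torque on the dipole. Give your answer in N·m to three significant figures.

Dipole moment p = qd = (4.50×10⁻⁸ C)(0.00330 m) = 1.485×10⁻¹⁰ C·m.
Torque on an electric dipole: τ = pE sinθ.
τ = (1.485×10⁻¹⁰)(291)·sin25° = 1.826×10⁻⁸ N·m.

τ ≈ 1.83×10⁻⁸ N·m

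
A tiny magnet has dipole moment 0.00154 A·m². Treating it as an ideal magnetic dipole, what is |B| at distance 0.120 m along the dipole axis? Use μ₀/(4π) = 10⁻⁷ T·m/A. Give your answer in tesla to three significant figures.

On axis B = (μ₀/4π)·2m/r³.
B = 2·(10⁻⁷)·(0.00154) / (0.120)³ = 1.782×10⁻⁷ T.

B ≈ 1.78×10⁻⁷ T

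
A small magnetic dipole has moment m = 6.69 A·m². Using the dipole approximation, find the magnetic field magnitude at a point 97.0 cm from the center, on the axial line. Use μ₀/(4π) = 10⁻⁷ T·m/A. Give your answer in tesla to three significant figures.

B ≈ 1.47×10⁻⁶ T

On axis B = (μ₀/4π)·2m/r³.
B = 2·(10⁻⁷)·(6.69) / (0.970)³ = 1.466×10⁻⁶ T.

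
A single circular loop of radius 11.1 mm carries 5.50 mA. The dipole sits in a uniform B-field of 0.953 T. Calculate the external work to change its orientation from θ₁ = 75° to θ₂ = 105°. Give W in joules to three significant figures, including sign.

Magnetic moment m = IA = Iπa² = (0.00550)·π·(0.0111)² = 2.129×10⁻⁶ A·m².
W_ext = ΔU = −mB cosθ₂ + mB cosθ₁ = mB(cosθ₁ − cosθ₂).
W = (2.129×10⁻⁶)(0.953)·(cos75° − cos105°) = (2.029×10⁻⁶)·(+0.5176) = 1.050×10⁻⁶ J.

W ≈ 1.05×10⁻⁶ J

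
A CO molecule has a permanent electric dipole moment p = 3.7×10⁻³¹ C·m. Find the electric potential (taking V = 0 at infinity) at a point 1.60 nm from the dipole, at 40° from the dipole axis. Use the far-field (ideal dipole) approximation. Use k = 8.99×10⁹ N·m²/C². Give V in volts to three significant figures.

The dipole potential is V = kp cosθ / r².
V = (8.99×10⁹)(3.70×10⁻³¹)·cos40° / (1.60×10⁻⁹)² = 9.953×10⁻⁴ V.

V ≈ 9.95×10⁻⁴ V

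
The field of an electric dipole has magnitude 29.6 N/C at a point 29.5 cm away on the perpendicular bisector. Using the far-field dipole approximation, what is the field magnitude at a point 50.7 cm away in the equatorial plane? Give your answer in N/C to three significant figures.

E ≈ 5.83 N/C

Dipole fields scale as 1/r³ in the far field; the geometry is the same at both points.
E₂ = E₁ · (r₁/r₂)³ = 29.6 · (29.5/50.7)³.
(r₁/r₂)³ = (0.5819)³ = 0.197.
E₂ ≈ 5.831 N/C.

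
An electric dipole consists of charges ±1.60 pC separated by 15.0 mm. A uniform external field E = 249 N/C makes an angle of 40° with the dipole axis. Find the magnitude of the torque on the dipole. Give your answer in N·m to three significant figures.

Dipole moment p = qd = (1.60×10⁻¹² C)(0.0150 m) = 2.40×10⁻¹⁴ C·m.
Torque on an electric dipole: τ = pE sinθ.
τ = (2.40×10⁻¹⁴)(249)·sin40° = 3.841×10⁻¹² N·m.

τ ≈ 3.84×10⁻¹² N·m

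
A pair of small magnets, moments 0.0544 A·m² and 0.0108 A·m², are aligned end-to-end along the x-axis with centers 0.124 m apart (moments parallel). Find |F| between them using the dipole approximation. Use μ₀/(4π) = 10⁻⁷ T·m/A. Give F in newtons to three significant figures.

On-axis B of dipole 1: B = (μ₀/4π)·2m₁/r³. Force on dipole 2: F = m₂·dB/dr.
dB/dr = −(μ₀/4π)·6m₁/r⁴, so |F| = (μ₀/4π)·6m₁m₂/r⁴.
F = 6(10⁻⁷)(0.0544)(0.0108)/(0.124)⁴ = 1.491×10⁻⁶ N.

F ≈ 1.49×10⁻⁶ N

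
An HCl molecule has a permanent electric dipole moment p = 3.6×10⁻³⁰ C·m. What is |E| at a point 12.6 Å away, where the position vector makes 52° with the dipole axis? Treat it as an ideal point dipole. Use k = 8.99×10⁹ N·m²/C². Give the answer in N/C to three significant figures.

E ≈ 2.37×10⁷ N/C

At angle θ the dipole field magnitude is E = (kp/r³)·√(1 + 3cos²θ).
kp/r³ = (8.99×10⁹)(3.60×10⁻³⁰) / (1.26×10⁻⁹)³ = 1.618×10⁷ N/C.
√(1 + 3cos²52°) = √(1 + 3·0.3790) = √2.1371 ≈ 1.4619.
E ≈ 1.618×10⁷ × 1.462 = 2.365×10⁷ N/C.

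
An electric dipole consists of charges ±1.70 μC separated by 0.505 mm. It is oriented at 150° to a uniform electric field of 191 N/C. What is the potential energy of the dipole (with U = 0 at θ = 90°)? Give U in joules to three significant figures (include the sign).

Dipole moment p = qd = (1.70×10⁻⁶ C)(5.05×10⁻⁴ m) = 8.585×10⁻¹⁰ C·m.
U = −p·E = −pE cosθ.
U = −(8.585×10⁻¹⁰)(191)·cos150° = 1.420×10⁻⁷ J.

U ≈ 1.42×10⁻⁷ J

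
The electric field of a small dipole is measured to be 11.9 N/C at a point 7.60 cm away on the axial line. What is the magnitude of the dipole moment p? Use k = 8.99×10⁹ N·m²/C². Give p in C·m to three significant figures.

On axis E = 2kp/r³, so p = Er³/(2k).
p = (11.9)·(0.0760)³ / (2·8.99×10⁹) = 2.905×10⁻¹³ C·m.

p ≈ 2.91×10⁻¹³ C·m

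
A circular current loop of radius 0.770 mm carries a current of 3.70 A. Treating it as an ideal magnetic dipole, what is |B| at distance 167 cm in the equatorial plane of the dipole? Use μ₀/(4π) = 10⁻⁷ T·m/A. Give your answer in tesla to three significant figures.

Magnetic moment m = IA = Iπa² = (3.70)·π·(7.70×10⁻⁴)² = 6.892×10⁻⁶ A·m².
In the equatorial plane B = (μ₀/4π)·m/r³ (half the axial value).
B = (10⁻⁷)·(6.892×10⁻⁶) / (1.67)³ = 1.480×10⁻¹³ T.

B ≈ 1.48×10⁻¹³ T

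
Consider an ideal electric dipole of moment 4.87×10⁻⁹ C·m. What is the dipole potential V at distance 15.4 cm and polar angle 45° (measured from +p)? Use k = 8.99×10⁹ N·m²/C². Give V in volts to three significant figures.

The dipole potential is V = kp cosθ / r².
V = (8.99×10⁹)(4.87×10⁻⁹)·cos45° / (0.154)² = 1305 V.

V ≈ 1310 V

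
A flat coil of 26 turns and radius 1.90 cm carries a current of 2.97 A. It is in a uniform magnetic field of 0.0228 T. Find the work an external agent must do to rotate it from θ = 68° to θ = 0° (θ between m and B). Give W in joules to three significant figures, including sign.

W ≈ -0.00125 J

m = NIA = NIπa² = 26·(2.97)·π·(0.0190)² = 0.08758 A·m².
W_ext = ΔU = −mB cosθ₂ + mB cosθ₁ = mB(cosθ₁ − cosθ₂).
W = (0.08758)(0.0228)·(cos68° − cos0°) = (0.001997)·(-0.6254) = -0.001249 J.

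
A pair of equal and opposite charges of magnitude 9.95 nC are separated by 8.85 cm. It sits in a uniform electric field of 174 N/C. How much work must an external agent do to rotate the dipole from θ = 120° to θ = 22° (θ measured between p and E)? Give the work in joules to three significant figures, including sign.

Dipole moment p = qd = (9.95×10⁻⁹ C)(0.0885 m) = 8.806×10⁻¹⁰ C·m.
W_ext = ΔU = U(θ₂) − U(θ₁) = −pE cosθ₂ − (−pE cosθ₁) = pE(cosθ₁ − cosθ₂).
W = (8.806×10⁻¹⁰)(174)·(cos120° − cos22°) = (1.532×10⁻⁷)·(-1.4272) = -2.187×10⁻⁷ J.

W ≈ -2.19×10⁻⁷ J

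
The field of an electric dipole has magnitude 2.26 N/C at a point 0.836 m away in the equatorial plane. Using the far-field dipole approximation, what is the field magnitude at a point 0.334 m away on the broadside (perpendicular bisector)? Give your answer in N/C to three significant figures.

E ≈ 35.4 N/C

Dipole fields scale as 1/r³ in the far field; the geometry is the same at both points.
E₂ = E₁ · (r₁/r₂)³ = 2.26 · (0.836/0.334)³.
(r₁/r₂)³ = (2.503)³ = 15.68.
E₂ ≈ 35.44 N/C.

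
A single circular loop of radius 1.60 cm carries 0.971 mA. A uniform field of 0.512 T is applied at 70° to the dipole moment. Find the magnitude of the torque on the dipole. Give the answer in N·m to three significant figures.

τ ≈ 3.76×10⁻⁷ N·m

Magnetic moment m = IA = Iπa² = (9.71×10⁻⁴)·π·(0.0160)² = 7.809×10⁻⁷ A·m².
Torque on a magnetic dipole: τ = mB sinθ.
τ = (7.809×10⁻⁷)(0.512)·sin70° = 3.757×10⁻⁷ N·m.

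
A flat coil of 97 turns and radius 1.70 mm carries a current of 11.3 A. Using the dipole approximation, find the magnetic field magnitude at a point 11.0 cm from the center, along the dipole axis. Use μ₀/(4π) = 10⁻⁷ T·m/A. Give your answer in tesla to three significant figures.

B ≈ 1.50×10⁻⁶ T

m = NIA = NIπa² = 97·(11.3)·π·(0.00170)² = 0.009952 A·m².
On axis B = (μ₀/4π)·2m/r³.
B = 2·(10⁻⁷)·(0.009952) / (0.110)³ = 1.495×10⁻⁶ T.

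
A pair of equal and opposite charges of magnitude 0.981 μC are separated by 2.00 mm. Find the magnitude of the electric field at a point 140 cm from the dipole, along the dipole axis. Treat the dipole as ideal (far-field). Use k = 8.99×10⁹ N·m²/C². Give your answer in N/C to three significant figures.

Dipole moment p = qd = (9.81×10⁻⁷ C)(0.00200 m) = 1.962×10⁻⁹ C·m.
On the dipole axis E = 2kp/r³.
E = 2·(8.99×10⁹)(1.962×10⁻⁹) / (1.40)³ = 12.86 N/C.

E ≈ 12.9 N/C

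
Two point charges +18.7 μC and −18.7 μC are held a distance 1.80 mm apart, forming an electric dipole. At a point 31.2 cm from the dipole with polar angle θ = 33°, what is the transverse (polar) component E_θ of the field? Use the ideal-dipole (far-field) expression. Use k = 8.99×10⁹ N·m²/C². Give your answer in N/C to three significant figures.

E_θ ≈ 5430 N/C

Dipole moment p = qd = (1.87×10⁻⁵ C)(0.00180 m) = 3.366×10⁻⁸ C·m.
For a dipole, E_θ = (kp sinθ)/r³.
kp/r³ = (8.99×10⁹)(3.366×10⁻⁸)/(0.312)³ = 9963 N/C.
E_θ = 9963·sin33° = 5426 N/C.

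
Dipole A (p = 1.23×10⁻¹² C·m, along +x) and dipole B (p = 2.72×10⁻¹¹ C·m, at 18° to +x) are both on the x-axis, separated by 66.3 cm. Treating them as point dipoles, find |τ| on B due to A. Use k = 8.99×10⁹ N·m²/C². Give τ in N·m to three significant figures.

τ ≈ 6.38×10⁻¹³ N·m

The second dipole sits on the axis of the first, so the field there is axial: E₁ = 2kp₁/r³ along +x.
E₁ = 2(8.99×10⁹)(1.23×10⁻¹²)/(0.663)³ = 0.07588 N/C.
Torque on the second dipole: τ = p₂ E₁ sinθ.
τ = (2.72×10⁻¹¹)(0.07588)·sin18° = 6.378×10⁻¹³ N·m.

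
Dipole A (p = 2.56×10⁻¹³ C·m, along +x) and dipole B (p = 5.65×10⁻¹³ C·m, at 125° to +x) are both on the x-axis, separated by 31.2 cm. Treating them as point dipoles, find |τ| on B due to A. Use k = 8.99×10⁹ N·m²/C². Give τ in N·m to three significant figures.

τ ≈ 7.01×10⁻¹⁴ N·m

The second dipole sits on the axis of the first, so the field there is axial: E₁ = 2kp₁/r³ along +x.
E₁ = 2(8.99×10⁹)(2.56×10⁻¹³)/(0.312)³ = 0.1516 N/C.
Torque on the second dipole: τ = p₂ E₁ sinθ.
τ = (5.65×10⁻¹³)(0.1516)·sin125° = 7.014×10⁻¹⁴ N·m.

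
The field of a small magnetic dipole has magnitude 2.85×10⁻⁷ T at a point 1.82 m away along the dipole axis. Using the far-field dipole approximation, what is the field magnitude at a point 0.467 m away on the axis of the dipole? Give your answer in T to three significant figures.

B ≈ 1.69×10⁻⁵ T

Dipole fields scale as 1/r³ in the far field; the geometry is the same at both points.
B₂ = B₁ · (r₁/r₂)³ = 2.85×10⁻⁷ · (1.82/0.467)³.
(r₁/r₂)³ = (3.897)³ = 59.19.
B₂ ≈ 1.687×10⁻⁵ T.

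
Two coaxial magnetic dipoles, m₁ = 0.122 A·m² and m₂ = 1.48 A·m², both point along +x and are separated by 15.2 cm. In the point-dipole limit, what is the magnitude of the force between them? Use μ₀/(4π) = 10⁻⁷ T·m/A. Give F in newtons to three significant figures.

F ≈ 2.03×10⁻⁴ N

On-axis B of dipole 1: B = (μ₀/4π)·2m₁/r³. Force on dipole 2: F = m₂·dB/dr.
dB/dr = −(μ₀/4π)·6m₁/r⁴, so |F| = (μ₀/4π)·6m₁m₂/r⁴.
F = 6(10⁻⁷)(0.122)(1.48)/(0.152)⁴ = 2.030×10⁻⁴ N.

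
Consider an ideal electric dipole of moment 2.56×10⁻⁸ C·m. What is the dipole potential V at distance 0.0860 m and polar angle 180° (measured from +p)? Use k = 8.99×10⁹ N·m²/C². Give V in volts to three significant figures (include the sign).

The dipole potential is V = kp cosθ / r².
V = (8.99×10⁹)(2.56×10⁻⁸)·cos180° / (0.0860)² = -3.112×10⁴ V.

V ≈ -3.11×10⁴ V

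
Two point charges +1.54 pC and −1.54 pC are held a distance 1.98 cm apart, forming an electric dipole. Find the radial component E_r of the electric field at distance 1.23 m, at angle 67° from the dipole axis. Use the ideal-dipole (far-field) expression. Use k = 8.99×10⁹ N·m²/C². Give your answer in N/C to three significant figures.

Dipole moment p = qd = (1.54×10⁻¹² C)(0.0198 m) = 3.049×10⁻¹⁴ C·m.
For a dipole, E_r = (2kp cosθ)/r³.
kp/r³ = (8.99×10⁹)(3.049×10⁻¹⁴)/(1.23)³ = 1.473×10⁻⁴ N/C.
E_r = 2·1.473×10⁻⁴·cos67° = 1.151×10⁻⁴ N/C.

E_r ≈ 1.15×10⁻⁴ N/C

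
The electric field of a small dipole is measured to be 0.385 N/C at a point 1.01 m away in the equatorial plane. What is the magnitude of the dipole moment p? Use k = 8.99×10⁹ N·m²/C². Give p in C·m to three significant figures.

p ≈ 4.41×10⁻¹¹ C·m

In the equatorial plane E = kp/r³, so p = Er³/(k).
p = (0.385)·(1.01)³ / (8.99×10⁹) = 4.412×10⁻¹¹ C·m.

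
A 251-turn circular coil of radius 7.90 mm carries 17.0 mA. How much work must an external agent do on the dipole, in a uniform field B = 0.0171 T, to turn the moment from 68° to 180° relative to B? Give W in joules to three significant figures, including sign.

W ≈ 1.97×10⁻⁵ J

m = NIA = NIπa² = 251·(0.0170)·π·(0.00790)² = 8.366×10⁻⁴ A·m².
W_ext = ΔU = −mB cosθ₂ + mB cosθ₁ = mB(cosθ₁ − cosθ₂).
W = (8.366×10⁻⁴)(0.0171)·(cos68° − cos180°) = (1.431×10⁻⁵)·(+1.3746) = 1.966×10⁻⁵ J.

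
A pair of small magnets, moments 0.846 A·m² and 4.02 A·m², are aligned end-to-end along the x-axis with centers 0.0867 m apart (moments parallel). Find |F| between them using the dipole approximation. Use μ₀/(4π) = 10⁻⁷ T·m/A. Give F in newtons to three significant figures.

F ≈ 0.0361 N

On-axis B of dipole 1: B = (μ₀/4π)·2m₁/r³. Force on dipole 2: F = m₂·dB/dr.
dB/dr = −(μ₀/4π)·6m₁/r⁴, so |F| = (μ₀/4π)·6m₁m₂/r⁴.
F = 6(10⁻⁷)(0.846)(4.02)/(0.0867)⁴ = 0.03611 N.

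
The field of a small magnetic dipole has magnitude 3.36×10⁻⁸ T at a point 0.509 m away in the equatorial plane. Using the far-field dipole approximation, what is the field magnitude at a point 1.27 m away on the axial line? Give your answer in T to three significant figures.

B ≈ 4.33×10⁻⁹ T

Dipole fields scale as 1/r³ in the far field.
The axial field is twice the equatorial field at the same r, so the geometry factor is 2/1.
B₂ = B₁ · (2/1) · (r₁/r₂)³ = 3.36×10⁻⁸ · 2 · (0.509/1.27)³.
(r₁/r₂)³ = (0.4008)³ = 0.06438.
B₂ ≈ 4.326×10⁻⁹ T.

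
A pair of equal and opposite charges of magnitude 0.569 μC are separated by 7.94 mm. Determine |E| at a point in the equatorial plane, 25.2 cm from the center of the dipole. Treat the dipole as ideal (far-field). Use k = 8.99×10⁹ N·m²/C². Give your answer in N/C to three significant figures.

E ≈ 2540 N/C

Dipole moment p = qd = (5.69×10⁻⁷ C)(0.00794 m) = 4.518×10⁻⁹ C·m.
In the equatorial plane E = kp/r³.
E = (8.99×10⁹)(4.518×10⁻⁹) / (0.252)³ = 2538 N/C.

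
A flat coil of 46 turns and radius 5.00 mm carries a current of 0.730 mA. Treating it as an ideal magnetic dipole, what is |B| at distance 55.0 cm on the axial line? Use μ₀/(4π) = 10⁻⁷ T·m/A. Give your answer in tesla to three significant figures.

m = NIA = NIπa² = 46·(7.30×10⁻⁴)·π·(0.00500)² = 2.637×10⁻⁶ A·m².
On axis B = (μ₀/4π)·2m/r³.
B = 2·(10⁻⁷)·(2.637×10⁻⁶) / (0.550)³ = 3.170×10⁻¹² T.

B ≈ 3.17×10⁻¹² T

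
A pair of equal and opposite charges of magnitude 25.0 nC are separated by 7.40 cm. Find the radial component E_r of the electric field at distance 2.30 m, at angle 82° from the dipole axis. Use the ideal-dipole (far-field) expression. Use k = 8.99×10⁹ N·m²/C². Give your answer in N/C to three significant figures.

Dipole moment p = qd = (2.50×10⁻⁸ C)(0.0740 m) = 1.85×10⁻⁹ C·m.
For a dipole, E_r = (2kp cosθ)/r³.
kp/r³ = (8.99×10⁹)(1.85×10⁻⁹)/(2.30)³ = 1.367 N/C.
E_r = 2·1.367·cos82° = 0.3805 N/C.

E_r ≈ 0.380 N/C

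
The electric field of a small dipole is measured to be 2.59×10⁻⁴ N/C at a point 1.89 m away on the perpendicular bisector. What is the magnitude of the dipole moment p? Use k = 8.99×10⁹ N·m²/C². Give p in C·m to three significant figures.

In the equatorial plane E = kp/r³, so p = Er³/(k).
p = (2.59×10⁻⁴)·(1.89)³ / (8.99×10⁹) = 1.945×10⁻¹³ C·m.

p ≈ 1.95×10⁻¹³ C·m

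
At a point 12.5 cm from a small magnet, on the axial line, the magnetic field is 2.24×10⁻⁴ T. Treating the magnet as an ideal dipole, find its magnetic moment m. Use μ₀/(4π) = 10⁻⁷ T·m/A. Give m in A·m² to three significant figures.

m ≈ 2.19 A·m²

On axis B = (μ₀/4π)·2m/r³, so m = Br³·4π/(μ₀·2).
m = (2.24×10⁻⁴)·(0.125)³ / (2·10⁻⁷) = 2.188 A·m².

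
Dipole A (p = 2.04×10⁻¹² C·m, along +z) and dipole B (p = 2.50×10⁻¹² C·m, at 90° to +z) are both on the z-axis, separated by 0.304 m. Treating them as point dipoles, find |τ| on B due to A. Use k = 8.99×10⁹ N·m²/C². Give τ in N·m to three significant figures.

The second dipole sits on the axis of the first, so the field there is axial: E₁ = 2kp₁/r³ along +z.
E₁ = 2(8.99×10⁹)(2.04×10⁻¹²)/(0.304)³ = 1.306 N/C.
Torque on the second dipole: τ = p₂ E₁ sinθ.
τ = (2.50×10⁻¹²)(1.306)·sin90° = 3.264×10⁻¹² N·m.

τ ≈ 3.26×10⁻¹² N·m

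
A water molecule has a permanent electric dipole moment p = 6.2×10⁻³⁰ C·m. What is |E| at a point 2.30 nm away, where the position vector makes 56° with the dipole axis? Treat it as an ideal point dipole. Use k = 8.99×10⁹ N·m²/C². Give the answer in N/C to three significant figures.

At angle θ the dipole field magnitude is E = (kp/r³)·√(1 + 3cos²θ).
kp/r³ = (8.99×10⁹)(6.20×10⁻³⁰) / (2.30×10⁻⁹)³ = 4.581×10⁶ N/C.
√(1 + 3cos²56°) = √(1 + 3·0.3127) = √1.9381 ≈ 1.3922.
E ≈ 4.581×10⁶ × 1.392 = 6.378×10⁶ N/C.

E ≈ 6.38×10⁶ N/C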